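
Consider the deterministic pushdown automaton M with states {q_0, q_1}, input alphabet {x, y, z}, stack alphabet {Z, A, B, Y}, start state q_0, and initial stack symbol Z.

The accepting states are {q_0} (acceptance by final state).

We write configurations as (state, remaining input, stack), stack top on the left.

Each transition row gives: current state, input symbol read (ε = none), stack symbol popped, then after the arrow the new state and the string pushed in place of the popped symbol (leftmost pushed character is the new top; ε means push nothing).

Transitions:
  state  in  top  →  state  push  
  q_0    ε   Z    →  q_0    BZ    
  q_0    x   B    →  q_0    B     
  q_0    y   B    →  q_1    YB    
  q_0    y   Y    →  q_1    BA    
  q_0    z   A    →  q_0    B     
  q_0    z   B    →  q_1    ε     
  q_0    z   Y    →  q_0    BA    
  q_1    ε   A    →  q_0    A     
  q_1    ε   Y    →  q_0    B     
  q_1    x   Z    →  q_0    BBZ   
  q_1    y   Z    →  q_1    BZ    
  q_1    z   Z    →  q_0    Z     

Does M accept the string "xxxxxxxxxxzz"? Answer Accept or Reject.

Accept

(q_0, xxxxxxxxxxzz, Z)
  ε-move, top Z: go to q_0, push BZ → (q_0, xxxxxxxxxxzz, BZ)
  read x, top B: go to q_0, push B → (q_0, xxxxxxxxxzz, BZ)
  read x, top B: go to q_0, push B → (q_0, xxxxxxxxzz, BZ)
  read x, top B: go to q_0, push B → (q_0, xxxxxxxzz, BZ)
  read x, top B: go to q_0, push B → (q_0, xxxxxxzz, BZ)
  read x, top B: go to q_0, push B → (q_0, xxxxxzz, BZ)
  read x, top B: go to q_0, push B → (q_0, xxxxzz, BZ)
  read x, top B: go to q_0, push B → (q_0, xxxzz, BZ)
  read x, top B: go to q_0, push B → (q_0, xxzz, BZ)
  read x, top B: go to q_0, push B → (q_0, xzz, BZ)
  read x, top B: go to q_0, push B → (q_0, zz, BZ)
  read z, top B: go to q_1, push ε → (q_1, z, Z)
  read z, top Z: go to q_0, push Z → (q_0, ε, Z)
All input consumed; state q_0 ∈ F.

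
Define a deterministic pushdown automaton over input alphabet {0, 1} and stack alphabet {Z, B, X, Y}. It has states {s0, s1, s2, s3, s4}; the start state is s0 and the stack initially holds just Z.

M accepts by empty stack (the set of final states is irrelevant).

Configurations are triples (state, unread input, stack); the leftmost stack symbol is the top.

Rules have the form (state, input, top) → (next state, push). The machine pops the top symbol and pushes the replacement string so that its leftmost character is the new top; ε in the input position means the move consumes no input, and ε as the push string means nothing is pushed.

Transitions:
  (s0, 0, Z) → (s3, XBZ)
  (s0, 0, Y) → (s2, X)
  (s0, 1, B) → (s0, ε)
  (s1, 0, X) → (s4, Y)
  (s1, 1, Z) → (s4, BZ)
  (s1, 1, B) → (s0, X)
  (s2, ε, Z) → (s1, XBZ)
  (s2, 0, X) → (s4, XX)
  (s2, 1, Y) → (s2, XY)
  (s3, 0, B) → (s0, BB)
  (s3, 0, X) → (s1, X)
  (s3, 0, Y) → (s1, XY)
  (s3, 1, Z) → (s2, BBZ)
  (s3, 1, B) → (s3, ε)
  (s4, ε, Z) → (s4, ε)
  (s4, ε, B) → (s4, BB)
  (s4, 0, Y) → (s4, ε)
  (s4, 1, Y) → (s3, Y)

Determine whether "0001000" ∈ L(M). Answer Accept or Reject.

Reject

(s0, 0001000, Z)
  read 0, top Z: go to s3, push XBZ → (s3, 001000, XBZ)
  read 0, top X: go to s1, push X → (s1, 01000, XBZ)
  read 0, top X: go to s4, push Y → (s4, 1000, YBZ)
  read 1, top Y: go to s3, push Y → (s3, 000, YBZ)
  read 0, top Y: go to s1, push XY → (s1, 00, XYBZ)
  read 0, top X: go to s4, push Y → (s4, 0, YYBZ)
  read 0, top Y: go to s4, push ε → (s4, ε, YBZ)
All input consumed; stack is YBZ, not empty, and no further ε-move applies.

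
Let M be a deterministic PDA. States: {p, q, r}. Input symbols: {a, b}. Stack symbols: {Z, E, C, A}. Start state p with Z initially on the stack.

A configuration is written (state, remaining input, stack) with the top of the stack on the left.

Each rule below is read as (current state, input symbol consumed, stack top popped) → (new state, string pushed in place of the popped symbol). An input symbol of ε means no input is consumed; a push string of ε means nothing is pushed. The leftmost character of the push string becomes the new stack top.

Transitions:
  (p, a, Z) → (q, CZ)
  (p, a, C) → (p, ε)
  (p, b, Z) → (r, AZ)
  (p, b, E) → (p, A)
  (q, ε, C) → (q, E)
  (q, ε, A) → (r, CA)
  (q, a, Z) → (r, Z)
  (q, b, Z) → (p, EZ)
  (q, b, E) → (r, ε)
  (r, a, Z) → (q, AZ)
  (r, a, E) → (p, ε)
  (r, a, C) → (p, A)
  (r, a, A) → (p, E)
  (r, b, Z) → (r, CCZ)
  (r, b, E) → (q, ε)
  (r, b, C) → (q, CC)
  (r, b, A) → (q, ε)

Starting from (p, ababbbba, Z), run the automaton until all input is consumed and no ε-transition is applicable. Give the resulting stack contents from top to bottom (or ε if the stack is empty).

AAZ

(p, ababbbba, Z) ⊢ (q, babbbba, CZ) ⊢ (q, babbbba, EZ) ⊢ (r, abbbba, Z) ⊢ (q, bbbba, AZ) ⊢ (r, bbbba, CAZ) ⊢ (q, bbba, CCAZ) ⊢ (q, bbba, ECAZ) ⊢ (r, bba, CAZ) ⊢ (q, ba, CCAZ) ⊢ (q, ba, ECAZ) ⊢ (r, a, CAZ) ⊢ (p, ε, AAZ)
All input consumed in state p with stack AAZ.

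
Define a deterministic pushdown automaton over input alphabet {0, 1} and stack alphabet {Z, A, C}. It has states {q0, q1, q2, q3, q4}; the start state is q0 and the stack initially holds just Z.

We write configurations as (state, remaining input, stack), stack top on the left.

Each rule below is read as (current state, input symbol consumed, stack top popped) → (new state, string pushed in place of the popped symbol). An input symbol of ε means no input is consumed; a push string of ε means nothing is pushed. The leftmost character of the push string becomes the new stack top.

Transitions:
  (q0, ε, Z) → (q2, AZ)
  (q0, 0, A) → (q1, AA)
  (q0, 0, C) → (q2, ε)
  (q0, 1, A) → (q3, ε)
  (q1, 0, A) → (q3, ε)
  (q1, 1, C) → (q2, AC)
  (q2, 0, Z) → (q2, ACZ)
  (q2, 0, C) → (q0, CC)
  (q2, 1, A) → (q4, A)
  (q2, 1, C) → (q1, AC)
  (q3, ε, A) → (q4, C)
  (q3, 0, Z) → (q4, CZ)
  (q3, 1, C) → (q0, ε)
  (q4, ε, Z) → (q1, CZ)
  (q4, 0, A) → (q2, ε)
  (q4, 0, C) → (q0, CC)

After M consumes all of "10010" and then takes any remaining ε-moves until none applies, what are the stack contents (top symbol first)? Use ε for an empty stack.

CZ

(q0, 10010, Z) ⊢ (q2, 10010, AZ) ⊢ (q4, 0010, AZ) ⊢ (q2, 010, Z) ⊢ (q2, 10, ACZ) ⊢ (q4, 0, ACZ) ⊢ (q2, ε, CZ)
All input consumed in state q2 with stack CZ.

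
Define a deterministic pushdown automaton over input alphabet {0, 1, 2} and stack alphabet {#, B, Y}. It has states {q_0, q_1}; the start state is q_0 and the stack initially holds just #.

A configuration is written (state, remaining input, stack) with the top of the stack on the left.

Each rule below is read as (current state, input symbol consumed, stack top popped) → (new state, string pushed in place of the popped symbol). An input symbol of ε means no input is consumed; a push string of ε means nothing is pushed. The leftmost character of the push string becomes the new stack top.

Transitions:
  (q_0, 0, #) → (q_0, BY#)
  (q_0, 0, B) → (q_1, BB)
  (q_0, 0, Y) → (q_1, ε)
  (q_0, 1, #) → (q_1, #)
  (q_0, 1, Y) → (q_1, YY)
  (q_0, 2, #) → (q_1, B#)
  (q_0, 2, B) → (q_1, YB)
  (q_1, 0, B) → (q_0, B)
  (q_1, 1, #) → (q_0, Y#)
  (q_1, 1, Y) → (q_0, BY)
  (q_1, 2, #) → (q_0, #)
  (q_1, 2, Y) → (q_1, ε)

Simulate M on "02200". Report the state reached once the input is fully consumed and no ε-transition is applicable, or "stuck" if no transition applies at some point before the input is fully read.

(q_0, 02200, #)
  read 0, top #: go to q_0, push BY# → (q_0, 2200, BY#)
  read 2, top B: go to q_1, push YB → (q_1, 200, YBY#)
  read 2, top Y: go to q_1, push ε → (q_1, 00, BY#)
  read 0, top B: go to q_0, push B → (q_0, 0, BY#)
  read 0, top B: go to q_1, push BB → (q_1, ε, BBY#)
All input consumed; M is in state q_1.

q_1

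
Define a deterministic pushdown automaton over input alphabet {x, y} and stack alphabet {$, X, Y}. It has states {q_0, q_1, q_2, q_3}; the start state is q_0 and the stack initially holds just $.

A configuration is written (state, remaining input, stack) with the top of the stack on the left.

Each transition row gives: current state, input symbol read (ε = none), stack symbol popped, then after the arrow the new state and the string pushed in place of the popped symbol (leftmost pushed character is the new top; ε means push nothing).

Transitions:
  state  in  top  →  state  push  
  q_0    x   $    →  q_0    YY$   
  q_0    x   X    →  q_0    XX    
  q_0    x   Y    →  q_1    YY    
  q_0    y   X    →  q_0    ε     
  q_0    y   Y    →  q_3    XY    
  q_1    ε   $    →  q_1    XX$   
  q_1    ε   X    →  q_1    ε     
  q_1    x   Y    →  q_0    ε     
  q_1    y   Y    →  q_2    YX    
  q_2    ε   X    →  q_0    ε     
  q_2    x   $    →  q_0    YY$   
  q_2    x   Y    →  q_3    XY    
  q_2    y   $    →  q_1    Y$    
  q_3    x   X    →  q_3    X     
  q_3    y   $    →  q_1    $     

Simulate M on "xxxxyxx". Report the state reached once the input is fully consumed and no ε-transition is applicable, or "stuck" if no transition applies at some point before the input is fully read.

q_3

(q_0, xxxxyxx, $)
  read x, top $: go to q_0, push YY$ → (q_0, xxxyxx, YY$)
  read x, top Y: go to q_1, push YY → (q_1, xxyxx, YYY$)
  read x, top Y: go to q_0, push ε → (q_0, xyxx, YY$)
  read x, top Y: go to q_1, push YY → (q_1, yxx, YYY$)
  read y, top Y: go to q_2, push YX → (q_2, xx, YXYY$)
  read x, top Y: go to q_3, push XY → (q_3, x, XYXYY$)
  read x, top X: go to q_3, push X → (q_3, ε, XYXYY$)
All input consumed; M is in state q_3.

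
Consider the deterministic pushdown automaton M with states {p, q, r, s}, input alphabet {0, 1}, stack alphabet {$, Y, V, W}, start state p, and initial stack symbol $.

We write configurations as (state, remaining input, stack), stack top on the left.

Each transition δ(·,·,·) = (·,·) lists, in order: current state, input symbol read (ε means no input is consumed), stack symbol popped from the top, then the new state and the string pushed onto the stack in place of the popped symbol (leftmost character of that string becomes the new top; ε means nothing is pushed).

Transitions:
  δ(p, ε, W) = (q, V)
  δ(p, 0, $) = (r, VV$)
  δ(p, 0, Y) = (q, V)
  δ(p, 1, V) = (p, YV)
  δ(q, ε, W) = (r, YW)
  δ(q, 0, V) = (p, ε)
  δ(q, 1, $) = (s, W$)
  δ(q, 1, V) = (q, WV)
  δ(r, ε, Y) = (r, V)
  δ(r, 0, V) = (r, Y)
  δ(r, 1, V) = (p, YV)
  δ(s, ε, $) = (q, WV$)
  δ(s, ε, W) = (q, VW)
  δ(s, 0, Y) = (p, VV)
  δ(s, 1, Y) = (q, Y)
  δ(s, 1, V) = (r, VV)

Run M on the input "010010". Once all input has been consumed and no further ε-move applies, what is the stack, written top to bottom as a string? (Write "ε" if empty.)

VVV$

(p, 010010, $)
  read 0, top $: go to r, push VV$ → (r, 10010, VV$)
  read 1, top V: go to p, push YV → (p, 0010, YVV$)
  read 0, top Y: go to q, push V → (q, 010, VVV$)
  read 0, top V: go to p, push ε → (p, 10, VV$)
  read 1, top V: go to p, push YV → (p, 0, YVV$)
  read 0, top Y: go to q, push V → (q, ε, VVV$)
All input consumed in state q with stack VVV$.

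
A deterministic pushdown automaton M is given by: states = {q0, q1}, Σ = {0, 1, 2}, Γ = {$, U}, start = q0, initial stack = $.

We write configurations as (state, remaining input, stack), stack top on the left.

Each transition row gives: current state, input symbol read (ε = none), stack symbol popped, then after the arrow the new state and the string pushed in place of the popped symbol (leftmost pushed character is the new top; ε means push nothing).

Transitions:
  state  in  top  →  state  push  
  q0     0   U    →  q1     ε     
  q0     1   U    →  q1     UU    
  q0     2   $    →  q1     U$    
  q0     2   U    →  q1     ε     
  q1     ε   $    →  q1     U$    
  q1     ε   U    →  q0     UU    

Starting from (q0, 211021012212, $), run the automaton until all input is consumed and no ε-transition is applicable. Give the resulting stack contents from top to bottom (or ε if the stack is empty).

(q0, 211021012212, $)
  read 2, top $: go to q1, push U$ → (q1, 11021012212, U$)
  ε-move, top U: go to q0, push UU → (q0, 11021012212, UU$)
  read 1, top U: go to q1, push UU → (q1, 1021012212, UUU$)
  ε-move, top U: go to q0, push UU → (q0, 1021012212, UUUU$)
  read 1, top U: go to q1, push UU → (q1, 021012212, UUUUU$)
  ε-move, top U: go to q0, push UU → (q0, 021012212, UUUUUU$)
  read 0, top U: go to q1, push ε → (q1, 21012212, UUUUU$)
  ε-move, top U: go to q0, push UU → (q0, 21012212, UUUUUU$)
  read 2, top U: go to q1, push ε → (q1, 1012212, UUUUU$)
  ε-move, top U: go to q0, push UU → (q0, 1012212, UUUUUU$)
  read 1, top U: go to q1, push UU → (q1, 012212, UUUUUUU$)
  ε-move, top U: go to q0, push UU → (q0, 012212, UUUUUUUU$)
  read 0, top U: go to q1, push ε → (q1, 12212, UUUUUUU$)
  ε-move, top U: go to q0, push UU → (q0, 12212, UUUUUUUU$)
  read 1, top U: go to q1, push UU → (q1, 2212, UUUUUUUUU$)
  ε-move, top U: go to q0, push UU → (q0, 2212, UUUUUUUUUU$)
  read 2, top U: go to q1, push ε → (q1, 212, UUUUUUUUU$)
  ε-move, top U: go to q0, push UU → (q0, 212, UUUUUUUUUU$)
  read 2, top U: go to q1, push ε → (q1, 12, UUUUUUUUU$)
  ε-move, top U: go to q0, push UU → (q0, 12, UUUUUUUUUU$)
  read 1, top U: go to q1, push UU → (q1, 2, UUUUUUUUUUU$)
  ε-move, top U: go to q0, push UU → (q0, 2, UUUUUUUUUUUU$)
  read 2, top U: go to q1, push ε → (q1, ε, UUUUUUUUUUU$)
  ε-move, top U: go to q0, push UU → (q0, ε, UUUUUUUUUUUU$)
All input consumed in state q0 with stack UUUUUUUUUUUU$.

UUUUUUUUUUUU$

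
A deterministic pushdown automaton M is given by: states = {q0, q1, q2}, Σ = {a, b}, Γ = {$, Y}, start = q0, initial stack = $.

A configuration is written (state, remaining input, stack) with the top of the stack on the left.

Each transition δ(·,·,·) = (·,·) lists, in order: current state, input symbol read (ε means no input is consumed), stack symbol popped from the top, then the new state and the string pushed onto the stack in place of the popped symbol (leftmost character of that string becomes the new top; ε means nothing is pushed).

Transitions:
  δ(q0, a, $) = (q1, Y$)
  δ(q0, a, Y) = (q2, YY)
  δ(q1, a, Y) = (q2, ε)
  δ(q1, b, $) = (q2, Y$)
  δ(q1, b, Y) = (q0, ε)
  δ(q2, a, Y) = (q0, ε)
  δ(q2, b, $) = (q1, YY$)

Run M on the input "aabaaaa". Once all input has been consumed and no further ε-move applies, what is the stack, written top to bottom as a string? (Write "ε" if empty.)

(q0, aabaaaa, $) ⊢ (q1, abaaaa, Y$) ⊢ (q2, baaaa, $) ⊢ (q1, aaaa, YY$) ⊢ (q2, aaa, Y$) ⊢ (q0, aa, $) ⊢ (q1, a, Y$) ⊢ (q2, ε, $)
All input consumed in state q2 with stack $.

$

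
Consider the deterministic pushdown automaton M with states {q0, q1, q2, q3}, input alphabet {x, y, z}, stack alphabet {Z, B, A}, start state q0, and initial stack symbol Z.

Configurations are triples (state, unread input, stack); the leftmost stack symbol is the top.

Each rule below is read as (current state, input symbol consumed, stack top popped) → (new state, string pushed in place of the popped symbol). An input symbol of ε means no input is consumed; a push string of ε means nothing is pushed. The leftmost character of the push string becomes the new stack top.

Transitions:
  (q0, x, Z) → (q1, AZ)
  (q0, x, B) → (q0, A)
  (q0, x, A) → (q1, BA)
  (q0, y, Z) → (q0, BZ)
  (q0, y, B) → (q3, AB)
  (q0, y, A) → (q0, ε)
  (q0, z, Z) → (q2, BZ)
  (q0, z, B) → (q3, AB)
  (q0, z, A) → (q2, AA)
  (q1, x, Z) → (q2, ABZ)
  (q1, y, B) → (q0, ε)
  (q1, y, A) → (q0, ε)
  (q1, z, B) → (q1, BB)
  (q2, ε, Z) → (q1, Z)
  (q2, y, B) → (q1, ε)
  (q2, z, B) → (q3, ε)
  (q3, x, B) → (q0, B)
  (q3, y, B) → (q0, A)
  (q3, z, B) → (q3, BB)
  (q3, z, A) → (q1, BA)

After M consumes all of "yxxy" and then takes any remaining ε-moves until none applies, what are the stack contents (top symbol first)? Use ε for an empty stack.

(q0, yxxy, Z) ⊢ (q0, xxy, BZ) ⊢ (q0, xy, AZ) ⊢ (q1, y, BAZ) ⊢ (q0, ε, AZ)
All input consumed in state q0 with stack AZ.

AZ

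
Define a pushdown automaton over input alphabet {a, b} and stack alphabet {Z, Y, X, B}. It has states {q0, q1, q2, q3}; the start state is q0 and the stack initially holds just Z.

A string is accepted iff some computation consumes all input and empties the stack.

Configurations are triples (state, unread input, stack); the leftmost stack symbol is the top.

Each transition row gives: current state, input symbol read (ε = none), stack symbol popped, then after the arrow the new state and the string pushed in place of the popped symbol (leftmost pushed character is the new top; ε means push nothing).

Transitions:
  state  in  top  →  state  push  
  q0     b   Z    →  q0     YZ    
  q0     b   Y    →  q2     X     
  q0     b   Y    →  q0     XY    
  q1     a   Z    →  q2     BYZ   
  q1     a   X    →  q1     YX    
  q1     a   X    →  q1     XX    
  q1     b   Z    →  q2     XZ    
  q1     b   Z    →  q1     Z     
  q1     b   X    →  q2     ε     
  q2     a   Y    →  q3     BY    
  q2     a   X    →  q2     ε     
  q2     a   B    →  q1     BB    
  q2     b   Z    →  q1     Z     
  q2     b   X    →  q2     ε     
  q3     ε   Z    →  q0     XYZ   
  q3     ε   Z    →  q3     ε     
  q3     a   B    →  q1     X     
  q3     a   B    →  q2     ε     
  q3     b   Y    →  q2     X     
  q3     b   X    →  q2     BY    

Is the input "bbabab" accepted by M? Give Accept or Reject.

Reject

No computation consumes all input and empties the stack.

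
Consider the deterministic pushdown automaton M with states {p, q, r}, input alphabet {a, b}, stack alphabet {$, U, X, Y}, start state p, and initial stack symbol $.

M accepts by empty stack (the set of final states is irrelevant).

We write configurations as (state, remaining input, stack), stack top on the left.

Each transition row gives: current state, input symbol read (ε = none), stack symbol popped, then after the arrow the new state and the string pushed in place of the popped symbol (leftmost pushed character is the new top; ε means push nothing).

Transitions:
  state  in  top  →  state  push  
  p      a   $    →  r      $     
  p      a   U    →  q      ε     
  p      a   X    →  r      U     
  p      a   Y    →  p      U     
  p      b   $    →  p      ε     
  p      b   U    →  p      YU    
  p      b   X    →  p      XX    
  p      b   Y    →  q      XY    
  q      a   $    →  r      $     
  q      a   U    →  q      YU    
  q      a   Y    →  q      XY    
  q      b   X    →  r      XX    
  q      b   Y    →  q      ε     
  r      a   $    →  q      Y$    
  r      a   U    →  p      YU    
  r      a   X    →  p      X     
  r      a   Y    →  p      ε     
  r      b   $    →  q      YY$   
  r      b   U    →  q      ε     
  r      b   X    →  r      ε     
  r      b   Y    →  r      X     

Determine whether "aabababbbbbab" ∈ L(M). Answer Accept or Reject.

Accept

(p, aabababbbbbab, $)
  read a, top $: go to r, push $ → (r, abababbbbbab, $)
  read a, top $: go to q, push Y$ → (q, bababbbbbab, Y$)
  read b, top Y: go to q, push ε → (q, ababbbbbab, $)
  read a, top $: go to r, push $ → (r, babbbbbab, $)
  read b, top $: go to q, push YY$ → (q, abbbbbab, YY$)
  read a, top Y: go to q, push XY → (q, bbbbbab, XYY$)
  read b, top X: go to r, push XX → (r, bbbbab, XXYY$)
  read b, top X: go to r, push ε → (r, bbbab, XYY$)
  read b, top X: go to r, push ε → (r, bbab, YY$)
  read b, top Y: go to r, push X → (r, bab, XY$)
  read b, top X: go to r, push ε → (r, ab, Y$)
  read a, top Y: go to p, push ε → (p, b, $)
  read b, top $: go to p, push ε → (p, ε, ε)
All input consumed and the stack is empty.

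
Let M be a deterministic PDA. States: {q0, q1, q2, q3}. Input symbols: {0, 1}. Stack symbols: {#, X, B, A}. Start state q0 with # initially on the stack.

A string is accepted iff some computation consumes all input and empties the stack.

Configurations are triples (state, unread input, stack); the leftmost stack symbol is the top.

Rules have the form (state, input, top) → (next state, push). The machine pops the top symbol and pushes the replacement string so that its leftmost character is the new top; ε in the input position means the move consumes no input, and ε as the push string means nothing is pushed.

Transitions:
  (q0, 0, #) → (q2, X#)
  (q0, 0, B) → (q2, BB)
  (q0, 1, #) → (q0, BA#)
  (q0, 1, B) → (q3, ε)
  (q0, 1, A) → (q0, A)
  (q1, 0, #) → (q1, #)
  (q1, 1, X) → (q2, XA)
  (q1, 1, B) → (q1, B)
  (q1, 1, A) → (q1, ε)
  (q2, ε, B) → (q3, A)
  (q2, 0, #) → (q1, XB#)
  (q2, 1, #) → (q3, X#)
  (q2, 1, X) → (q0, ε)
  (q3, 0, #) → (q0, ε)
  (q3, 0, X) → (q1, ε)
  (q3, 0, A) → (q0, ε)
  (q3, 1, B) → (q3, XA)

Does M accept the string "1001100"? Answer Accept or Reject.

Reject

(q0, 1001100, #) ⊢ (q0, 001100, BA#) ⊢ (q2, 01100, BBA#) ⊢ (q3, 01100, ABA#) ⊢ (q0, 1100, BA#) ⊢ (q3, 100, A#)
No transition applies at (q3, 100, A#); input not fully consumed.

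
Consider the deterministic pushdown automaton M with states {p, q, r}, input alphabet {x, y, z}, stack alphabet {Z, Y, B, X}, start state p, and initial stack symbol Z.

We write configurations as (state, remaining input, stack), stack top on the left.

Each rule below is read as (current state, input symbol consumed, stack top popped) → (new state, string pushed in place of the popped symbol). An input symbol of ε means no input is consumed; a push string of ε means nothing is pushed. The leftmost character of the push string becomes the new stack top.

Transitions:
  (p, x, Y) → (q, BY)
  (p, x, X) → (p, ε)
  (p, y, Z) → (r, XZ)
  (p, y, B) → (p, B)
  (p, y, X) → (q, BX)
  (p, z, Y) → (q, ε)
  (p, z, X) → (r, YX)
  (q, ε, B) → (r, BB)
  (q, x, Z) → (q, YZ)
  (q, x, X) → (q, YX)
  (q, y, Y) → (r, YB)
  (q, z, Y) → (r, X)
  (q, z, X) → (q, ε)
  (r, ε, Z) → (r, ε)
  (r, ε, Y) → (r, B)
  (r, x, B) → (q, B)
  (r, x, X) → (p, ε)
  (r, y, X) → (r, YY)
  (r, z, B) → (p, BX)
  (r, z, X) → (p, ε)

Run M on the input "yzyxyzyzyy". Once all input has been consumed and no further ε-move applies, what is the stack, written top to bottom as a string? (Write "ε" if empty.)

(p, yzyxyzyzyy, Z) ⊢ (r, zyxyzyzyy, XZ) ⊢ (p, yxyzyzyy, Z) ⊢ (r, xyzyzyy, XZ) ⊢ (p, yzyzyy, Z) ⊢ (r, zyzyy, XZ) ⊢ (p, yzyy, Z) ⊢ (r, zyy, XZ) ⊢ (p, yy, Z) ⊢ (r, y, XZ) ⊢ (r, ε, YYZ) ⊢ (r, ε, BYZ)
All input consumed in state r with stack BYZ.

BYZ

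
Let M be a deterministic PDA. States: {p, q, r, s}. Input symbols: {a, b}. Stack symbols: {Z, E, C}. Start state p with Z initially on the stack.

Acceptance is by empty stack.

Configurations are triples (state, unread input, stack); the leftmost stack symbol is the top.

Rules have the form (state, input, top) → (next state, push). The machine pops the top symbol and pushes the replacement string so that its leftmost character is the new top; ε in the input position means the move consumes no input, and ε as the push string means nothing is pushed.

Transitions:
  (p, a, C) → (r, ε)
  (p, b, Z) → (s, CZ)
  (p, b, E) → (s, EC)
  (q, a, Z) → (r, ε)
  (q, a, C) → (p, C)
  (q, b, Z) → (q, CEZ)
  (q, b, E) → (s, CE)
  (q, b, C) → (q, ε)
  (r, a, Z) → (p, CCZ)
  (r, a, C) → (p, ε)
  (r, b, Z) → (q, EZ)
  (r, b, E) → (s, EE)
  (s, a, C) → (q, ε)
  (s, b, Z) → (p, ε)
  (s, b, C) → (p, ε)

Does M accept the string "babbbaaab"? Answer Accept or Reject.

(p, babbbaaab, Z) ⊢ (s, abbbaaab, CZ) ⊢ (q, bbbaaab, Z) ⊢ (q, bbaaab, CEZ) ⊢ (q, baaab, EZ) ⊢ (s, aaab, CEZ) ⊢ (q, aab, EZ)
No transition applies at (q, aab, EZ); input not fully consumed.

Reject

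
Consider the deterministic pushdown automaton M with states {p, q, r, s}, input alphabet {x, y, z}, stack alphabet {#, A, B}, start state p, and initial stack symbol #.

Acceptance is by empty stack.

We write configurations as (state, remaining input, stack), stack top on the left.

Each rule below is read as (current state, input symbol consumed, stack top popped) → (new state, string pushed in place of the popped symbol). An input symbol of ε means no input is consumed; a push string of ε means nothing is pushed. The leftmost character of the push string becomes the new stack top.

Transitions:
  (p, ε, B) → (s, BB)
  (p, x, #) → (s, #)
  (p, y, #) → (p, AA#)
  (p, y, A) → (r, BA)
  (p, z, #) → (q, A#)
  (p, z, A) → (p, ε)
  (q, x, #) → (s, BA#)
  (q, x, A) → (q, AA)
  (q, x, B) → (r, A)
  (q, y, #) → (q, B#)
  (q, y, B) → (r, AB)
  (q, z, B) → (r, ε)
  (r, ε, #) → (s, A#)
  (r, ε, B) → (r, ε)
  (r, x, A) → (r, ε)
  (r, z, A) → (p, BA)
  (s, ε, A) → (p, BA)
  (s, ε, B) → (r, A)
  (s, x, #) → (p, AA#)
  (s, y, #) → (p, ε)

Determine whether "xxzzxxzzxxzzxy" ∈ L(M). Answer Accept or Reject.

Accept

(p, xxzzxxzzxxzzxy, #)
  read x, top #: go to s, push # → (s, xzzxxzzxxzzxy, #)
  read x, top #: go to p, push AA# → (p, zzxxzzxxzzxy, AA#)
  read z, top A: go to p, push ε → (p, zxxzzxxzzxy, A#)
  read z, top A: go to p, push ε → (p, xxzzxxzzxy, #)
  read x, top #: go to s, push # → (s, xzzxxzzxy, #)
  read x, top #: go to p, push AA# → (p, zzxxzzxy, AA#)
  read z, top A: go to p, push ε → (p, zxxzzxy, A#)
  read z, top A: go to p, push ε → (p, xxzzxy, #)
  read x, top #: go to s, push # → (s, xzzxy, #)
  read x, top #: go to p, push AA# → (p, zzxy, AA#)
  read z, top A: go to p, push ε → (p, zxy, A#)
  read z, top A: go to p, push ε → (p, xy, #)
  read x, top #: go to s, push # → (s, y, #)
  read y, top #: go to p, push ε → (p, ε, ε)
All input consumed and the stack is empty.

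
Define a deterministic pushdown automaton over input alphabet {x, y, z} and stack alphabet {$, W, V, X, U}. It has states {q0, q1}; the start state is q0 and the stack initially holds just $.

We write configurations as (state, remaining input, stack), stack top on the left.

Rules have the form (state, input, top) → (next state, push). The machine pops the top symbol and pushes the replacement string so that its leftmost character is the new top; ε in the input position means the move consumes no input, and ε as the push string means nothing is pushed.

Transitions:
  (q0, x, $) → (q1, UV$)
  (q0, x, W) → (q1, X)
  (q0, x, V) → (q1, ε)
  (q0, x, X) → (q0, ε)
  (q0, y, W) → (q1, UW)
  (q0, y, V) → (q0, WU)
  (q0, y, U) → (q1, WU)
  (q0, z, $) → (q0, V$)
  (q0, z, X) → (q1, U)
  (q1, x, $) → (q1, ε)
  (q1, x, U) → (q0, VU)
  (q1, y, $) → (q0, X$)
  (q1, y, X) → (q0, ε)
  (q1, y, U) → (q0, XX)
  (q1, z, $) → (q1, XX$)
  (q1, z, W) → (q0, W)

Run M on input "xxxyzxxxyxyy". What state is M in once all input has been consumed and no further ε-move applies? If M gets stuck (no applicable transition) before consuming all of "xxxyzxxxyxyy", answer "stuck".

(q0, xxxyzxxxyxyy, $)
  read x, top $: go to q1, push UV$ → (q1, xxyzxxxyxyy, UV$)
  read x, top U: go to q0, push VU → (q0, xyzxxxyxyy, VUV$)
  read x, top V: go to q1, push ε → (q1, yzxxxyxyy, UV$)
  read y, top U: go to q0, push XX → (q0, zxxxyxyy, XXV$)
  read z, top X: go to q1, push U → (q1, xxxyxyy, UXV$)
  read x, top U: go to q0, push VU → (q0, xxyxyy, VUXV$)
  read x, top V: go to q1, push ε → (q1, xyxyy, UXV$)
  read x, top U: go to q0, push VU → (q0, yxyy, VUXV$)
  read y, top V: go to q0, push WU → (q0, xyy, WUUXV$)
  read x, top W: go to q1, push X → (q1, yy, XUUXV$)
  read y, top X: go to q0, push ε → (q0, y, UUXV$)
  read y, top U: go to q1, push WU → (q1, ε, WUUXV$)
All input consumed; M is in state q1.

q1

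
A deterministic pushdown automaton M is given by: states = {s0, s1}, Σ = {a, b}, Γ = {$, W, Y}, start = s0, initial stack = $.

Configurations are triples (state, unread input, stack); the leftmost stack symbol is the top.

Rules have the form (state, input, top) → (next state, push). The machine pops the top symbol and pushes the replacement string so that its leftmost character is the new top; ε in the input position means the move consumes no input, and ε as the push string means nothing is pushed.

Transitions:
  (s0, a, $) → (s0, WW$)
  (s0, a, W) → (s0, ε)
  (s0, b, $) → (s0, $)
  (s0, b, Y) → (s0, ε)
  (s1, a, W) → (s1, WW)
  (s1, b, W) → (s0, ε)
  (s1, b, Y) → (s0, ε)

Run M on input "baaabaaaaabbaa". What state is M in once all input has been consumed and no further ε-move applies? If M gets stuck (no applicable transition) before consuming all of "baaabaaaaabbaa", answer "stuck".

(s0, baaabaaaaabbaa, $)
  read b, top $: go to s0, push $ → (s0, aaabaaaaabbaa, $)
  read a, top $: go to s0, push WW$ → (s0, aabaaaaabbaa, WW$)
  read a, top W: go to s0, push ε → (s0, abaaaaabbaa, W$)
  read a, top W: go to s0, push ε → (s0, baaaaabbaa, $)
  read b, top $: go to s0, push $ → (s0, aaaaabbaa, $)
  read a, top $: go to s0, push WW$ → (s0, aaaabbaa, WW$)
  read a, top W: go to s0, push ε → (s0, aaabbaa, W$)
  read a, top W: go to s0, push ε → (s0, aabbaa, $)
  read a, top $: go to s0, push WW$ → (s0, abbaa, WW$)
  read a, top W: go to s0, push ε → (s0, bbaa, W$)
No transition for (s0, b, top W); M blocks with input bbaa remaining.

stuck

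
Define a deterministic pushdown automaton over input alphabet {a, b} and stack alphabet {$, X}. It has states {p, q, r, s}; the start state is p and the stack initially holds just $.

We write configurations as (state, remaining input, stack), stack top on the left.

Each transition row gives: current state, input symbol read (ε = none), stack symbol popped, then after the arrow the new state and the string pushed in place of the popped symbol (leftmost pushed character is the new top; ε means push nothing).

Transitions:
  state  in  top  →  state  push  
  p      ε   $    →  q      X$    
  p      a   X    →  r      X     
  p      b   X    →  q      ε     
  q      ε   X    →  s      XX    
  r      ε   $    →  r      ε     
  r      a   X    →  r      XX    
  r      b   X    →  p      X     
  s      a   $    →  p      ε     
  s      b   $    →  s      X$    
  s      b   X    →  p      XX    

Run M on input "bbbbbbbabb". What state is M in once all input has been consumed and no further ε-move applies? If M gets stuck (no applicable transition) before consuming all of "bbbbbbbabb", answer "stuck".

s

(p, bbbbbbbabb, $)
  ε-move, top $: go to q, push X$ → (q, bbbbbbbabb, X$)
  ε-move, top X: go to s, push XX → (s, bbbbbbbabb, XX$)
  read b, top X: go to p, push XX → (p, bbbbbbabb, XXX$)
  read b, top X: go to q, push ε → (q, bbbbbabb, XX$)
  ε-move, top X: go to s, push XX → (s, bbbbbabb, XXX$)
  read b, top X: go to p, push XX → (p, bbbbabb, XXXX$)
  read b, top X: go to q, push ε → (q, bbbabb, XXX$)
  ε-move, top X: go to s, push XX → (s, bbbabb, XXXX$)
  read b, top X: go to p, push XX → (p, bbabb, XXXXX$)
  read b, top X: go to q, push ε → (q, babb, XXXX$)
  ε-move, top X: go to s, push XX → (s, babb, XXXXX$)
  read b, top X: go to p, push XX → (p, abb, XXXXXX$)
  read a, top X: go to r, push X → (r, bb, XXXXXX$)
  read b, top X: go to p, push X → (p, b, XXXXXX$)
  read b, top X: go to q, push ε → (q, ε, XXXXX$)
  ε-move, top X: go to s, push XX → (s, ε, XXXXXX$)
All input consumed; M is in state s.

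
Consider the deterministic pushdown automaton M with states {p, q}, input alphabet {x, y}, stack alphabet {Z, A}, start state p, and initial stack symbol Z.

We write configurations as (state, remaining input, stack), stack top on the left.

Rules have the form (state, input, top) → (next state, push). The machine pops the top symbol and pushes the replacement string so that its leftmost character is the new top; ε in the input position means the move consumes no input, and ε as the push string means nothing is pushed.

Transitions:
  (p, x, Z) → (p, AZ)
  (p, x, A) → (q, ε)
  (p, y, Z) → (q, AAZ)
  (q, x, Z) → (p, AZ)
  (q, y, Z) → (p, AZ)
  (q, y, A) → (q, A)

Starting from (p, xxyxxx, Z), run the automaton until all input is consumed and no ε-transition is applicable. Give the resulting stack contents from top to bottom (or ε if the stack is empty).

(p, xxyxxx, Z)
  read x, top Z: go to p, push AZ → (p, xyxxx, AZ)
  read x, top A: go to q, push ε → (q, yxxx, Z)
  read y, top Z: go to p, push AZ → (p, xxx, AZ)
  read x, top A: go to q, push ε → (q, xx, Z)
  read x, top Z: go to p, push AZ → (p, x, AZ)
  read x, top A: go to q, push ε → (q, ε, Z)
All input consumed in state q with stack Z.

Z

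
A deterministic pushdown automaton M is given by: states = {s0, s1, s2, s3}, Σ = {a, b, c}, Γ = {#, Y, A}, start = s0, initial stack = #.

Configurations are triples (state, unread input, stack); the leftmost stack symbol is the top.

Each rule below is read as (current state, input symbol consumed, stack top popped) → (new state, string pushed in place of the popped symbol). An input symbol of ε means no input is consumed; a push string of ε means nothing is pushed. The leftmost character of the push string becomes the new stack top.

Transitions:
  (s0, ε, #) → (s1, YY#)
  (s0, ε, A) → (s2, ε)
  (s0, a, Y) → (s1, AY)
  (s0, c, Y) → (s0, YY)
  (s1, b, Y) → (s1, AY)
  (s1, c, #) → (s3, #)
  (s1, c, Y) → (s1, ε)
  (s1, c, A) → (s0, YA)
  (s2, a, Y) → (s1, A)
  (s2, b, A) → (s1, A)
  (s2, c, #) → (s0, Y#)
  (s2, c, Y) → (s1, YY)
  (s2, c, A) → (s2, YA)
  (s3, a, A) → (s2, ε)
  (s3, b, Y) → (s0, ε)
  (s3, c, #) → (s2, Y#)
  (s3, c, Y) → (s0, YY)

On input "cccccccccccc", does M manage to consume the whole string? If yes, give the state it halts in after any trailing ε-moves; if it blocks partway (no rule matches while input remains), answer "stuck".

(s0, cccccccccccc, #) ⊢ (s1, cccccccccccc, YY#) ⊢ (s1, ccccccccccc, Y#) ⊢ (s1, cccccccccc, #) ⊢ (s3, ccccccccc, #) ⊢ (s2, cccccccc, Y#) ⊢ (s1, ccccccc, YY#) ⊢ (s1, cccccc, Y#) ⊢ (s1, ccccc, #) ⊢ (s3, cccc, #) ⊢ (s2, ccc, Y#) ⊢ (s1, cc, YY#) ⊢ (s1, c, Y#) ⊢ (s1, ε, #)
All input consumed; M is in state s1.

s1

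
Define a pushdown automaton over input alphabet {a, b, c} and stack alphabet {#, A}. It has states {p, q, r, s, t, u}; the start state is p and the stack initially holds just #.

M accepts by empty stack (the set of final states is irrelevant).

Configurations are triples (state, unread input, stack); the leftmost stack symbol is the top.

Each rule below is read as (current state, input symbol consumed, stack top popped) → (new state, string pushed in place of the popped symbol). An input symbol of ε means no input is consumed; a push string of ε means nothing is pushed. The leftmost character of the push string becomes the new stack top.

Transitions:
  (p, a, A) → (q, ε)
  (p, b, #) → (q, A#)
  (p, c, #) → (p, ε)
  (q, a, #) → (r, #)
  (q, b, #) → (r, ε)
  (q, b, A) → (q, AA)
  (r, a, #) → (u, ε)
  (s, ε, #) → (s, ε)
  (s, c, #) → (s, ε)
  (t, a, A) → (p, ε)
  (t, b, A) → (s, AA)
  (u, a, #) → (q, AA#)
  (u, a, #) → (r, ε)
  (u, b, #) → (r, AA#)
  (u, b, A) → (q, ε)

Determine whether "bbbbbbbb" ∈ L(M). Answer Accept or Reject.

No computation consumes all input and empties the stack.

Reject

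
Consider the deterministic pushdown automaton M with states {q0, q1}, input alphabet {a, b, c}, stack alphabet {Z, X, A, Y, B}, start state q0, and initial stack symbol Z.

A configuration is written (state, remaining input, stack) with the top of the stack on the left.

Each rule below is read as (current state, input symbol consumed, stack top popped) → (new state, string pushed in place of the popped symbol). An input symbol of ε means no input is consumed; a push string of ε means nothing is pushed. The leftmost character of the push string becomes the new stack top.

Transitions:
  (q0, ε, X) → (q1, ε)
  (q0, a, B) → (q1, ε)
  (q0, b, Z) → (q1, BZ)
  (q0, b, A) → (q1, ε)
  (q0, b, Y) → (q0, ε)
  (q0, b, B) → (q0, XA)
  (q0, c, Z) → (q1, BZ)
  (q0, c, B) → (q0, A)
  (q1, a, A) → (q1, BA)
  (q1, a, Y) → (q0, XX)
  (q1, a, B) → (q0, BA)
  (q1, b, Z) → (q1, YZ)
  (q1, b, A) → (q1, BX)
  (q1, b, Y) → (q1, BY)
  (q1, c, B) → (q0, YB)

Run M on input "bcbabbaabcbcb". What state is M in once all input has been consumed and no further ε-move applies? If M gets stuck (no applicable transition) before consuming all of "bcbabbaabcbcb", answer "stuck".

(q0, bcbabbaabcbcb, Z)
  read b, top Z: go to q1, push BZ → (q1, cbabbaabcbcb, BZ)
  read c, top B: go to q0, push YB → (q0, babbaabcbcb, YBZ)
  read b, top Y: go to q0, push ε → (q0, abbaabcbcb, BZ)
  read a, top B: go to q1, push ε → (q1, bbaabcbcb, Z)
  read b, top Z: go to q1, push YZ → (q1, baabcbcb, YZ)
  read b, top Y: go to q1, push BY → (q1, aabcbcb, BYZ)
  read a, top B: go to q0, push BA → (q0, abcbcb, BAYZ)
  read a, top B: go to q1, push ε → (q1, bcbcb, AYZ)
  read b, top A: go to q1, push BX → (q1, cbcb, BXYZ)
  read c, top B: go to q0, push YB → (q0, bcb, YBXYZ)
  read b, top Y: go to q0, push ε → (q0, cb, BXYZ)
  read c, top B: go to q0, push A → (q0, b, AXYZ)
  read b, top A: go to q1, push ε → (q1, ε, XYZ)
All input consumed; M is in state q1.

q1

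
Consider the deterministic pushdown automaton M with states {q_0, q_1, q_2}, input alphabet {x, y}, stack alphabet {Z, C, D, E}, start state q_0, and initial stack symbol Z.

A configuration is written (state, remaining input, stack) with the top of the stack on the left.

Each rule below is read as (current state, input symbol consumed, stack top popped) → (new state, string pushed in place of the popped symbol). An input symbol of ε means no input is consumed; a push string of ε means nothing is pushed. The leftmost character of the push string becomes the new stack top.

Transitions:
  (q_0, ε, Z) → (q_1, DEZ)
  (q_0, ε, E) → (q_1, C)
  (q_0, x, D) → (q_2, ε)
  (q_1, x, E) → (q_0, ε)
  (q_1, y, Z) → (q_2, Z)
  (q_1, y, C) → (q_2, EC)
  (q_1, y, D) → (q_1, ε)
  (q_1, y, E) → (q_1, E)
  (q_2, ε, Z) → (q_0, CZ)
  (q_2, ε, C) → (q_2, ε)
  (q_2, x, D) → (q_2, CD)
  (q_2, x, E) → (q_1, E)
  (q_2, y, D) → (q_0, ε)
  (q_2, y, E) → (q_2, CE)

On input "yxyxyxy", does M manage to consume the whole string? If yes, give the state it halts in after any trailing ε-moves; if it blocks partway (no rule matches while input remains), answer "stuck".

q_1

(q_0, yxyxyxy, Z) ⊢ (q_1, yxyxyxy, DEZ) ⊢ (q_1, xyxyxy, EZ) ⊢ (q_0, yxyxy, Z) ⊢ (q_1, yxyxy, DEZ) ⊢ (q_1, xyxy, EZ) ⊢ (q_0, yxy, Z) ⊢ (q_1, yxy, DEZ) ⊢ (q_1, xy, EZ) ⊢ (q_0, y, Z) ⊢ (q_1, y, DEZ) ⊢ (q_1, ε, EZ)
All input consumed; M is in state q_1.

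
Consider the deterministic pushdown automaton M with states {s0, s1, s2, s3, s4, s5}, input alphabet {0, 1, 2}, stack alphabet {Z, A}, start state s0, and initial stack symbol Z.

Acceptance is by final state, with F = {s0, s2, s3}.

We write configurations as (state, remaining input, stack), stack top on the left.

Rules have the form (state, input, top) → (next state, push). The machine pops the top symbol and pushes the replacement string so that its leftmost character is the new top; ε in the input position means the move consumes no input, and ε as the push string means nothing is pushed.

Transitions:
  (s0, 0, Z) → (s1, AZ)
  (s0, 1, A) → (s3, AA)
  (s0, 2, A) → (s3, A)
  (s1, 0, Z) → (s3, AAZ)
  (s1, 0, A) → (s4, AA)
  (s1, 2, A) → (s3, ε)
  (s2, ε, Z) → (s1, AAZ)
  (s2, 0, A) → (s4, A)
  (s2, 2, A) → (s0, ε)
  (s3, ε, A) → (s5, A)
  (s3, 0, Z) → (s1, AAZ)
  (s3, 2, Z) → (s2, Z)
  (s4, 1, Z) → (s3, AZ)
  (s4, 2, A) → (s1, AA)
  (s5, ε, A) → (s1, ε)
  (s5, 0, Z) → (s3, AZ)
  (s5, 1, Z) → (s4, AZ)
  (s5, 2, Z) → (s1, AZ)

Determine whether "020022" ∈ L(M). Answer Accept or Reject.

Accept

(s0, 020022, Z) ⊢ (s1, 20022, AZ) ⊢ (s3, 0022, Z) ⊢ (s1, 022, AAZ) ⊢ (s4, 22, AAAZ) ⊢ (s1, 2, AAAAZ) ⊢ (s3, ε, AAAZ)
All input consumed; state s3 ∈ F.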